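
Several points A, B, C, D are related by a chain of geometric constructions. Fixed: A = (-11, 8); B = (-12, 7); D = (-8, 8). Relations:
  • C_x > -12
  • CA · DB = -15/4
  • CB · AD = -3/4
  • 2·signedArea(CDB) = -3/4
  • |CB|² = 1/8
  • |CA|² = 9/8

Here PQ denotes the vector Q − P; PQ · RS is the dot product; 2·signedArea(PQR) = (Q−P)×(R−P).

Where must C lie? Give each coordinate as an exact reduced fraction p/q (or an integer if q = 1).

1. C_x = -47/4  [2·signedArea(CDB) = -3/4 ∩ CA · DB = -15/4]
2. C_y = 29/4  [2·signedArea(CDB) = -3/4 ∩ CA · DB = -15/4]
   → C = (-47/4, 29/4)

C = (-47/4, 29/4)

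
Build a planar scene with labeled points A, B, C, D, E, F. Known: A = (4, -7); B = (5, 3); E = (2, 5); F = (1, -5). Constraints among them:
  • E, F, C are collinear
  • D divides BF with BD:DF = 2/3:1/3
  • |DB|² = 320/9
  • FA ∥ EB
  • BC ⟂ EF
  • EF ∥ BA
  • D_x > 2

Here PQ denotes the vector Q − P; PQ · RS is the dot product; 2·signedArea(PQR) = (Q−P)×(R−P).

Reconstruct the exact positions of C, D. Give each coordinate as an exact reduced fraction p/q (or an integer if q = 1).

1. C_x = 185/101  [E, F, C are collinear ∩ BC ⟂ EF]
2. C_y = 335/101  [E, F, C are collinear ∩ BC ⟂ EF]
   → C = (185/101, 335/101)
3. D_x = 7/3  [D divides BF with BD:DF = 2/3:1/3]
4. D_y = -7/3  [D divides BF with BD:DF = 2/3:1/3]
   → D = (7/3, -7/3)

C = (185/101, 335/101)
D = (7/3, -7/3)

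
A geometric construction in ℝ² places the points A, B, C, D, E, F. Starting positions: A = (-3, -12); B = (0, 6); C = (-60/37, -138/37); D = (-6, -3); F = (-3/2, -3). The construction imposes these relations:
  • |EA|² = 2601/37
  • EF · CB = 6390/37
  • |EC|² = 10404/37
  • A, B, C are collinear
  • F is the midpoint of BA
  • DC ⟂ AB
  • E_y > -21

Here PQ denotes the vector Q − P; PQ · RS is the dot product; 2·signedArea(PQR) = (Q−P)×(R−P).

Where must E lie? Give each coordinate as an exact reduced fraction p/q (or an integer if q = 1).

1. E_x = -162/37  [line -60/37·x + -360/37·y + -7560/37 = 0 ∩ |EC|² = 10404/37]
2. E_y = -750/37  [line -60/37·x + -360/37·y + -7560/37 = 0 ∩ |EC|² = 10404/37]
   → E = (-162/37, -750/37)

E = (-162/37, -750/37)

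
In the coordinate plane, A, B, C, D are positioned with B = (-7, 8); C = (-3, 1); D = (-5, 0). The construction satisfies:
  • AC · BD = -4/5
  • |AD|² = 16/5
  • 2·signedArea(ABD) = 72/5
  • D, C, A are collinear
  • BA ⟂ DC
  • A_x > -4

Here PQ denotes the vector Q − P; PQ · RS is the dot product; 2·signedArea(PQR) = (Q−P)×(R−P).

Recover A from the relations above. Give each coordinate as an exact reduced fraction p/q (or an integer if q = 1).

1. A_x = -17/5  [D, C, A are collinear ∩ BA ⟂ DC]
2. A_y = 4/5  [D, C, A are collinear ∩ BA ⟂ DC]
   → A = (-17/5, 4/5)

A = (-17/5, 4/5)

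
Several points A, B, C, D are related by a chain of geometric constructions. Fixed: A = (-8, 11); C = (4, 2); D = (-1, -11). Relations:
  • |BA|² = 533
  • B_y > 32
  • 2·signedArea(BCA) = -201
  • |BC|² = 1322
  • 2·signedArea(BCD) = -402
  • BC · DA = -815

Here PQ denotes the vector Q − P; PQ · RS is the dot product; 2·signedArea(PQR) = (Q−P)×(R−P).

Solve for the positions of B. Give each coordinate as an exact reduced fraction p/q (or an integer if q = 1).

1. B_x = -15  [2·signedArea(BCD) = -402 ∩ BC · DA = -815]
2. B_y = 33  [2·signedArea(BCD) = -402 ∩ BC · DA = -815]
   → B = (-15, 33)

B = (-15, 33)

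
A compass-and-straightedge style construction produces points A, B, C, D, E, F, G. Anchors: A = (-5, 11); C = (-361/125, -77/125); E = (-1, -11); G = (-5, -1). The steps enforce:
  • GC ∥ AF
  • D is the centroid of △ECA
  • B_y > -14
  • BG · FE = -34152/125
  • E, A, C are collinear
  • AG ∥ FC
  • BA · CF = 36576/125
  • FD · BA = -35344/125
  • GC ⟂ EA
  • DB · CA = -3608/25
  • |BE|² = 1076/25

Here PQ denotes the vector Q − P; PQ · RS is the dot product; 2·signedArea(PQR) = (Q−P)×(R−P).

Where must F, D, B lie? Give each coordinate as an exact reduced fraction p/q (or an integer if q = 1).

1. F_x = -361/125  [AG ∥ FC ∩ GC ∥ AF]
2. F_y = 1423/125  [AG ∥ FC ∩ GC ∥ AF]
   → F = (-361/125, 1423/125)
3. D_x = -1111/375  [D is the centroid of △ECA]
4. D_y = -77/375  [D is the centroid of △ECA]
   → D = (-1111/375, -77/375)
5. B_x = -889/125  [BG · FE = -34152/125 ∩ DB · CA = -3608/25]
6. B_y = -1673/125  [BG · FE = -34152/125 ∩ DB · CA = -3608/25]
   → B = (-889/125, -1673/125)

B = (-889/125, -1673/125)
D = (-1111/375, -77/375)
F = (-361/125, 1423/125)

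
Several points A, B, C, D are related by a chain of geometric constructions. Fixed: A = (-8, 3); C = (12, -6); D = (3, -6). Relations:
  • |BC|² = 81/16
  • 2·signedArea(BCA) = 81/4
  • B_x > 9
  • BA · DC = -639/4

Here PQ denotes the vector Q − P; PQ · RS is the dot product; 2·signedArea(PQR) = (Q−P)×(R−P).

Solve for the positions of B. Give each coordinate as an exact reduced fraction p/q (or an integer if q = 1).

B = (39/4, -6)

1. B_x = 39/4  [BA · DC = -639/4 ∩ 2·signedArea(BCA) = 81/4]
2. B_y = -6  [BA · DC = -639/4 ∩ 2·signedArea(BCA) = 81/4]
   → B = (39/4, -6)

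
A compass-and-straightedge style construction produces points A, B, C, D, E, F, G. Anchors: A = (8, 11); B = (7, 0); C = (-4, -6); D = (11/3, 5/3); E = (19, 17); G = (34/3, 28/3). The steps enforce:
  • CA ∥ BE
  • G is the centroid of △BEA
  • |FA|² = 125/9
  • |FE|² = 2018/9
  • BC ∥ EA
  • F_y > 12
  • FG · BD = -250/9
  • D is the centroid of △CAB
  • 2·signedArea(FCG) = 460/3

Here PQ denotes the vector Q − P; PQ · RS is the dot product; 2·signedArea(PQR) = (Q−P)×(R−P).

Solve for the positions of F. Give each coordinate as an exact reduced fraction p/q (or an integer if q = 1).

F = (14/3, 38/3)

1. F_x = 14/3  [2·signedArea(FCG) = 460/3 ∩ FG · BD = -250/9]
2. F_y = 38/3  [2·signedArea(FCG) = 460/3 ∩ FG · BD = -250/9]
   → F = (14/3, 38/3)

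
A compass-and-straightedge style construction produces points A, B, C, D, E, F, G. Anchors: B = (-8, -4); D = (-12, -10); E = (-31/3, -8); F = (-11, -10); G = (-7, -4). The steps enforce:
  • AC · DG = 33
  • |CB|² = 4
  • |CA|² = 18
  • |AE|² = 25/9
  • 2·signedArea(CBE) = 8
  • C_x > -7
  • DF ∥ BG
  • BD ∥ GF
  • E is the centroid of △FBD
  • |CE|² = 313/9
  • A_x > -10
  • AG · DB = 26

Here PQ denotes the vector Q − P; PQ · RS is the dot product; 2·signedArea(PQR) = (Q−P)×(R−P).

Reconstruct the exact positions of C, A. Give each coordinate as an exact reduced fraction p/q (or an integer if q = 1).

1. C_x = -6  [line 4·x + -7/3·y + 44/3 = 0 ∩ |CB|² = 4]
2. C_y = -4  [line 4·x + -7/3·y + 44/3 = 0 ∩ |CB|² = 4]
   → C = (-6, -4)
3. A_x = -9  [AG · DB = 26 ∩ AC · DG = 33]
4. A_y = -7  [AG · DB = 26 ∩ AC · DG = 33]
   → A = (-9, -7)

A = (-9, -7)
C = (-6, -4)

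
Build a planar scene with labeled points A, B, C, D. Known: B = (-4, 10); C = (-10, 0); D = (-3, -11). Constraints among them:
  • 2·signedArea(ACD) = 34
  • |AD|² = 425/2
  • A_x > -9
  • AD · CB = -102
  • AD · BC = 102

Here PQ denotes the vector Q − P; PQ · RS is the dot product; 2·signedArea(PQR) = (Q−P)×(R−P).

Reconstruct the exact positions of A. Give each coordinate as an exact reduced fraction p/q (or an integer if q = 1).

1. A_x = -17/2  [AD · CB = -102 ∩ 2·signedArea(ACD) = 34]
2. A_y = 5/2  [AD · CB = -102 ∩ 2·signedArea(ACD) = 34]
   → A = (-17/2, 5/2)

A = (-17/2, 5/2)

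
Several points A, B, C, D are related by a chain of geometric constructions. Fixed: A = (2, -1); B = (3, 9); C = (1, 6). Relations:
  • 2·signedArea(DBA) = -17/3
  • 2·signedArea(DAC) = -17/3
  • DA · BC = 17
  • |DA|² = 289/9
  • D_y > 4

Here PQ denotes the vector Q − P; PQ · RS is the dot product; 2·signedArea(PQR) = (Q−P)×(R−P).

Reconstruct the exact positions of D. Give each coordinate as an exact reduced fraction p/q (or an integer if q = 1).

D = (2, 14/3)

1. D_x = 2  [2·signedArea(DBA) = -17/3 ∩ DA · BC = 17]
2. D_y = 14/3  [2·signedArea(DBA) = -17/3 ∩ DA · BC = 17]
   → D = (2, 14/3)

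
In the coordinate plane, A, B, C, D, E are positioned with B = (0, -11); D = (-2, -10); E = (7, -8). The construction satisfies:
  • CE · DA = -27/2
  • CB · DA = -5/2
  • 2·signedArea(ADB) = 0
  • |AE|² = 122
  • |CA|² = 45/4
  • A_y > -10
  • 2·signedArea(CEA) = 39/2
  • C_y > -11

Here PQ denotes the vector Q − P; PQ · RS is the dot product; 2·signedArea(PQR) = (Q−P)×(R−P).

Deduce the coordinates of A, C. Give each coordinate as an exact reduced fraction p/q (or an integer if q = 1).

A = (-4, -9)
C = (-1, -21/2)

1. A_x = -4  [line 1·x + 2·y + 22 = 0 ∩ |AE|² = 122]
2. A_y = -9  [line 1·x + 2·y + 22 = 0 ∩ |AE|² = 122]
   → A = (-4, -9)
3. C_x = -1  [2·signedArea(CEA) = 39/2 ∩ CE · DA = -27/2]
4. C_y = -21/2  [2·signedArea(CEA) = 39/2 ∩ CE · DA = -27/2]
   → C = (-1, -21/2)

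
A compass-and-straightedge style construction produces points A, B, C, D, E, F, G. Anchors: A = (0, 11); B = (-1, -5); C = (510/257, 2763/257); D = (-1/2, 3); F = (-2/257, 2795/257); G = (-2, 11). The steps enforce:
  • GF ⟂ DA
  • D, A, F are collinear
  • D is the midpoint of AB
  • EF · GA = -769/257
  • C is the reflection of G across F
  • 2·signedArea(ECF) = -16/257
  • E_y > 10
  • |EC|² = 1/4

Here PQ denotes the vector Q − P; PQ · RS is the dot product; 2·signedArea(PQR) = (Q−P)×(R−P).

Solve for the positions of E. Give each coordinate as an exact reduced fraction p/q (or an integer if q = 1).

E = (765/514, 2779/257)

1. E_x = 765/514  [2·signedArea(ECF) = -16/257 ∩ EF · GA = -769/257]
2. E_y = 2779/257  [2·signedArea(ECF) = -16/257 ∩ EF · GA = -769/257]
   → E = (765/514, 2779/257)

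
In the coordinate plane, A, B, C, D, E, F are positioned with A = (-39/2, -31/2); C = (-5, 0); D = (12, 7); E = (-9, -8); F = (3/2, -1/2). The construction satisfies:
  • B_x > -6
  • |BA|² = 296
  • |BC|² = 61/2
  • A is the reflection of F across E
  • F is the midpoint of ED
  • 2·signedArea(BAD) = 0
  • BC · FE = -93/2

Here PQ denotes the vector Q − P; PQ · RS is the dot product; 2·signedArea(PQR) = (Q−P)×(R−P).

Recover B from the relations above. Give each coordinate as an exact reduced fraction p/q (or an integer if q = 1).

B = (-11/2, -11/2)

1. B_x = -11/2  [2·signedArea(BAD) = 0 ∩ BC · FE = -93/2]
2. B_y = -11/2  [2·signedArea(BAD) = 0 ∩ BC · FE = -93/2]
   → B = (-11/2, -11/2)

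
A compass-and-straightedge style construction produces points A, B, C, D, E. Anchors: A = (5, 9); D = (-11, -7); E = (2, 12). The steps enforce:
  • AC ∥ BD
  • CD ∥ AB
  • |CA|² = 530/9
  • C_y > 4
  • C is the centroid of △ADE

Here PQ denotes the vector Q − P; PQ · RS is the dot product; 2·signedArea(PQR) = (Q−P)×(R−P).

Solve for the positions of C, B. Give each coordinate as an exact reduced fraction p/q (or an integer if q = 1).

1. C_x = -4/3  [C is the centroid of △ADE]
2. C_y = 14/3  [C is the centroid of △ADE]
   → C = (-4/3, 14/3)
3. B_x = -14/3  [AC ∥ BD ∩ CD ∥ AB]
4. B_y = -8/3  [AC ∥ BD ∩ CD ∥ AB]
   → B = (-14/3, -8/3)

B = (-14/3, -8/3)
C = (-4/3, 14/3)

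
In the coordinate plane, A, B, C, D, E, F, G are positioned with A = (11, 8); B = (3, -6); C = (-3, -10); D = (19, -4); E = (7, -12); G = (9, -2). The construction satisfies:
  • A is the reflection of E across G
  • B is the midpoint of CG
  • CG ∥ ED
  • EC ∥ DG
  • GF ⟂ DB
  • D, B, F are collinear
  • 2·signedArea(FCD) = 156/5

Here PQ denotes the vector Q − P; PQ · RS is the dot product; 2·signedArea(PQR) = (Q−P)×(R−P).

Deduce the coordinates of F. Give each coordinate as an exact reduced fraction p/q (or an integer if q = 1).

F = (47/5, -26/5)

1. F_x = 47/5  [D, B, F are collinear ∩ GF ⟂ DB]
2. F_y = -26/5  [D, B, F are collinear ∩ GF ⟂ DB]
   → F = (47/5, -26/5)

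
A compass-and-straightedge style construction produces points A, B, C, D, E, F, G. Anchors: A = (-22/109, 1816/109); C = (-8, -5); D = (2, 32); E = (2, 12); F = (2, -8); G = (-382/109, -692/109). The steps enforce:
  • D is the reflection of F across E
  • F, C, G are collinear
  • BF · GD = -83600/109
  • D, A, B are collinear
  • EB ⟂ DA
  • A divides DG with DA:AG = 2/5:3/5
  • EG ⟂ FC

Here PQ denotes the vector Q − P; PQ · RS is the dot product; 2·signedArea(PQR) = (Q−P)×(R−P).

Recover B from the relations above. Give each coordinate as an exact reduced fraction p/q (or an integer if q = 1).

1. B_x = -36238/44581  [D, A, B are collinear ∩ EB ⟂ DA]
2. B_y = 552972/44581  [D, A, B are collinear ∩ EB ⟂ DA]
   → B = (-36238/44581, 552972/44581)

B = (-36238/44581, 552972/44581)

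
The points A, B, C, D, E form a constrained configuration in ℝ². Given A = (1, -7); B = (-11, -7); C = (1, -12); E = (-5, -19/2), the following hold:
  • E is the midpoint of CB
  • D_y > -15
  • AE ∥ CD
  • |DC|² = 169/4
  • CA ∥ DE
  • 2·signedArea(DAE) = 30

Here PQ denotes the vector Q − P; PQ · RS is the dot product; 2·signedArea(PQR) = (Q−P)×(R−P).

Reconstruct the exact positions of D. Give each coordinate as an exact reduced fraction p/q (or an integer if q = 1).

D = (-5, -29/2)

1. D_x = -5  [CA ∥ DE ∩ AE ∥ CD]
2. D_y = -29/2  [CA ∥ DE ∩ AE ∥ CD]
   → D = (-5, -29/2)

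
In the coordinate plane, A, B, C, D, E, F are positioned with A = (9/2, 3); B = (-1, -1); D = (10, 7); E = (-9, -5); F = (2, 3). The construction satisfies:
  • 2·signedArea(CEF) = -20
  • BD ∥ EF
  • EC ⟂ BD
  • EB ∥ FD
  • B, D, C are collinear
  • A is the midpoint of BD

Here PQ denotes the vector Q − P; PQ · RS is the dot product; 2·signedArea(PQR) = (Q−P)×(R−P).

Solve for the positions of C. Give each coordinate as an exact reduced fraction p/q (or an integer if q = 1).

1. C_x = -301/37  [B, D, C are collinear ∩ EC ⟂ BD]
2. C_y = -229/37  [B, D, C are collinear ∩ EC ⟂ BD]
   → C = (-301/37, -229/37)

C = (-301/37, -229/37)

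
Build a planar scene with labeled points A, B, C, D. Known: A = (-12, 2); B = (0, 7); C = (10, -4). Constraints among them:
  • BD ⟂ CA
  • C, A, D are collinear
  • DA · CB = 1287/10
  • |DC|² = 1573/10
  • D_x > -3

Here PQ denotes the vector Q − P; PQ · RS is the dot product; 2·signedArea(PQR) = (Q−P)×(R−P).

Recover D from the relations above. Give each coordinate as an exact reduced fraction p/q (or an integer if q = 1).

1. D_x = -21/10  [C, A, D are collinear ∩ BD ⟂ CA]
2. D_y = -7/10  [C, A, D are collinear ∩ BD ⟂ CA]
   → D = (-21/10, -7/10)

D = (-21/10, -7/10)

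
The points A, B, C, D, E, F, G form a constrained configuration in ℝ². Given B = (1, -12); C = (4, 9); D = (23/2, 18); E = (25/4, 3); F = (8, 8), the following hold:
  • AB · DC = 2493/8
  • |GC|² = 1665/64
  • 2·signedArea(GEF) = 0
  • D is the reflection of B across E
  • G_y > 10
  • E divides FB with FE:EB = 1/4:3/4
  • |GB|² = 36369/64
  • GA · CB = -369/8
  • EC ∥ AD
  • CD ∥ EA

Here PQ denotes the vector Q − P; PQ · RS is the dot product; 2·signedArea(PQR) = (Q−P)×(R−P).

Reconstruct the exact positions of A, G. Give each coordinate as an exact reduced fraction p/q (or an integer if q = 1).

1. A_x = 55/4  [EC ∥ AD ∩ CD ∥ EA]
2. A_y = 12  [EC ∥ AD ∩ CD ∥ EA]
   → A = (55/4, 12)
3. G_x = 71/8  [2·signedArea(GEF) = 0 ∩ GA · CB = -369/8]
4. G_y = 21/2  [2·signedArea(GEF) = 0 ∩ GA · CB = -369/8]
   → G = (71/8, 21/2)

A = (55/4, 12)
G = (71/8, 21/2)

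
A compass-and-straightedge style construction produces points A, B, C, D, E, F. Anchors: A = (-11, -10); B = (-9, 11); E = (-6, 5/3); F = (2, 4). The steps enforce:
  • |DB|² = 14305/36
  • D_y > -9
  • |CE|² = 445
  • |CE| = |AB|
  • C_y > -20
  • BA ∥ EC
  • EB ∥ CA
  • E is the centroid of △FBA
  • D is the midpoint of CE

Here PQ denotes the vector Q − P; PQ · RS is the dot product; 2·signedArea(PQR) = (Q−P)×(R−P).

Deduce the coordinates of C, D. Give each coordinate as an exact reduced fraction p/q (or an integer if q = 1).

1. C_x = -8  [EB ∥ CA ∩ BA ∥ EC]
2. C_y = -58/3  [EB ∥ CA ∩ BA ∥ EC]
   → C = (-8, -58/3)
3. D_x = -7  [D is the midpoint of CE]
4. D_y = -53/6  [D is the midpoint of CE]
   → D = (-7, -53/6)

C = (-8, -58/3)
D = (-7, -53/6)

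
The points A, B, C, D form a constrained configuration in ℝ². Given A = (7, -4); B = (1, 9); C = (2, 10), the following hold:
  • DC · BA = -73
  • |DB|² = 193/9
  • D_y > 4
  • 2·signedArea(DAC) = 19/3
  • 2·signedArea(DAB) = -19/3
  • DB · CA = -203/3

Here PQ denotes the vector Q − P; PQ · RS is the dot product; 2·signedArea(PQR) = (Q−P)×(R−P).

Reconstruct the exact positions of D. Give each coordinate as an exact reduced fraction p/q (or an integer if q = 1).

D = (10/3, 5)

1. D_x = 10/3  [2·signedArea(DAC) = 19/3 ∩ 2·signedArea(DAB) = -19/3]
2. D_y = 5  [2·signedArea(DAC) = 19/3 ∩ 2·signedArea(DAB) = -19/3]
   → D = (10/3, 5)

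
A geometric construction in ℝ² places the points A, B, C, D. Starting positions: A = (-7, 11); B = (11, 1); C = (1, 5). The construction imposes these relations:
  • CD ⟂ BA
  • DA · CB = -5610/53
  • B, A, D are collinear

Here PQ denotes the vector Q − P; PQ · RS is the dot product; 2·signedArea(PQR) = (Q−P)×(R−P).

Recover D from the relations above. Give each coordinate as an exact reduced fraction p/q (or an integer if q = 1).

D = (88/53, 328/53)

1. D_x = 88/53  [B, A, D are collinear ∩ CD ⟂ BA]
2. D_y = 328/53  [B, A, D are collinear ∩ CD ⟂ BA]
   → D = (88/53, 328/53)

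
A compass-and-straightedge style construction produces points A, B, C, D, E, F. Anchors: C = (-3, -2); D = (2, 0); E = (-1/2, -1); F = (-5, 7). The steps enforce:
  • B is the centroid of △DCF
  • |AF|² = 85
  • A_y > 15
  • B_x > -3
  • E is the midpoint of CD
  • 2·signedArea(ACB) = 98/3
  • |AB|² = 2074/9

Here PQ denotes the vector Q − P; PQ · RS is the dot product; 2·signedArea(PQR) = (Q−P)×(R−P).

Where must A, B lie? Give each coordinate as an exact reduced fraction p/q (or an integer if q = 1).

A = (-7, 16)
B = (-2, 5/3)

1. B_x = -2  [B is the centroid of △DCF]
2. B_y = 5/3  [B is the centroid of △DCF]
   → B = (-2, 5/3)
3. A_x = -7  [line -11/3·x + 1·y + -125/3 = 0 ∩ |AB|² = 2074/9]
4. A_y = 16  [line -11/3·x + 1·y + -125/3 = 0 ∩ |AB|² = 2074/9]
   → A = (-7, 16)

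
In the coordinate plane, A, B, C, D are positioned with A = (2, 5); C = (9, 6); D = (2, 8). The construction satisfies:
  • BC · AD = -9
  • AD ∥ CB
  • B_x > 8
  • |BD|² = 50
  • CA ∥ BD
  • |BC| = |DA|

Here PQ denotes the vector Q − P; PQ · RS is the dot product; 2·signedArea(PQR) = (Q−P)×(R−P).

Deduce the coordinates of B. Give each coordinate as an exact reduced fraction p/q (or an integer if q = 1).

B = (9, 9)

1. B_x = 9  [CA ∥ BD ∩ AD ∥ CB]
2. B_y = 9  [CA ∥ BD ∩ AD ∥ CB]
   → B = (9, 9)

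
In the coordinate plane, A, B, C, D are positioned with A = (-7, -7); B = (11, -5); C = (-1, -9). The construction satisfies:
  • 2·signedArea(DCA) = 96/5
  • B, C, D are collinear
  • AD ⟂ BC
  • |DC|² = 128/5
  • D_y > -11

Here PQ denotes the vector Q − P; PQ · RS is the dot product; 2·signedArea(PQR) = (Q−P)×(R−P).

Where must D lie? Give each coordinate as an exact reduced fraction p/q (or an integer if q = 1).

D = (-29/5, -53/5)

1. D_x = -29/5  [B, C, D are collinear ∩ AD ⟂ BC]
2. D_y = -53/5  [B, C, D are collinear ∩ AD ⟂ BC]
   → D = (-29/5, -53/5)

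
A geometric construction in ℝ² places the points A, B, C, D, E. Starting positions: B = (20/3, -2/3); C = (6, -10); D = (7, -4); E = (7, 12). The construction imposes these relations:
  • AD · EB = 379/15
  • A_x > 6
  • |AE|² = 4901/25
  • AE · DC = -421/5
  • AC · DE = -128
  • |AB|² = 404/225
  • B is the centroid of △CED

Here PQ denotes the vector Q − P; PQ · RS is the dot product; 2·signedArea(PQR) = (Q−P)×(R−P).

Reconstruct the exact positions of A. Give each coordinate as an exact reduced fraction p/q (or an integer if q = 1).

A = (34/5, -2)

1. A_x = 34/5  [AE · DC = -421/5 ∩ AD · EB = 379/15]
2. A_y = -2  [AE · DC = -421/5 ∩ AD · EB = 379/15]
   → A = (34/5, -2)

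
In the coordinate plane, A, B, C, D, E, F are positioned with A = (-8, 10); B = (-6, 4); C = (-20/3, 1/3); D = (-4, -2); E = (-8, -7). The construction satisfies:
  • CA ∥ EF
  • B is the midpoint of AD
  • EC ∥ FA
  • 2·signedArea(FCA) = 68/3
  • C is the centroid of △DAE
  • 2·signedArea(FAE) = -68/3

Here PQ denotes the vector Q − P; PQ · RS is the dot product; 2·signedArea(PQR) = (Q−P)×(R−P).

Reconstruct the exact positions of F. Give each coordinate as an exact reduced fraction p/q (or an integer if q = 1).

1. F_x = -28/3  [EC ∥ FA ∩ CA ∥ EF]
2. F_y = 8/3  [EC ∥ FA ∩ CA ∥ EF]
   → F = (-28/3, 8/3)

F = (-28/3, 8/3)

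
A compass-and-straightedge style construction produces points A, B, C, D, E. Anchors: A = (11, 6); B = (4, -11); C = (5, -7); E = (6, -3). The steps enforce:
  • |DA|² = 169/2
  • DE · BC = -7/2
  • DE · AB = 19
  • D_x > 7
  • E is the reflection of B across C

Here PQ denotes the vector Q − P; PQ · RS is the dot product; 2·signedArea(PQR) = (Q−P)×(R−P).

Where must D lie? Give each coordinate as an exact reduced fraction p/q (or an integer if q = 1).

1. D_x = 15/2  [DE · BC = -7/2 ∩ DE · AB = 19]
2. D_y = -5/2  [DE · BC = -7/2 ∩ DE · AB = 19]
   → D = (15/2, -5/2)

D = (15/2, -5/2)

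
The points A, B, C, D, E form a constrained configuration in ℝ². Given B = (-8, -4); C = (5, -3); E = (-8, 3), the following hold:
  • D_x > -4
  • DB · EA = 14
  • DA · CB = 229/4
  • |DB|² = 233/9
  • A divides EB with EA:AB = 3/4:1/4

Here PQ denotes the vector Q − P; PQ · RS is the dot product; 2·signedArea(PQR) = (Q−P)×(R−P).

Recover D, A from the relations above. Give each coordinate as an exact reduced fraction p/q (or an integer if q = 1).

1. A_x = -8  [A divides EB with EA:AB = 3/4:1/4]
2. A_y = -9/4  [A divides EB with EA:AB = 3/4:1/4]
   → A = (-8, -9/4)
3. D_x = -11/3  [DA · CB = 229/4 ∩ DB · EA = 14]
4. D_y = -4/3  [DA · CB = 229/4 ∩ DB · EA = 14]
   → D = (-11/3, -4/3)

A = (-8, -9/4)
D = (-11/3, -4/3)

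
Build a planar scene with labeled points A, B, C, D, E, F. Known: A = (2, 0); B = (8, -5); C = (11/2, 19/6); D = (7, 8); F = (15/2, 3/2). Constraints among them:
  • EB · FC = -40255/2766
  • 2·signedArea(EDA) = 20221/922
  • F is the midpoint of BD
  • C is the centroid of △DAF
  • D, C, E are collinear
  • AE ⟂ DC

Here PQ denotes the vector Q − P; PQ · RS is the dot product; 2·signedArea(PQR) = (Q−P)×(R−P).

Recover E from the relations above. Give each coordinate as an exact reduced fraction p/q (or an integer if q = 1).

E = (3961/922, -657/922)

1. E_x = 3961/922  [D, C, E are collinear ∩ AE ⟂ DC]
2. E_y = -657/922  [D, C, E are collinear ∩ AE ⟂ DC]
   → E = (3961/922, -657/922)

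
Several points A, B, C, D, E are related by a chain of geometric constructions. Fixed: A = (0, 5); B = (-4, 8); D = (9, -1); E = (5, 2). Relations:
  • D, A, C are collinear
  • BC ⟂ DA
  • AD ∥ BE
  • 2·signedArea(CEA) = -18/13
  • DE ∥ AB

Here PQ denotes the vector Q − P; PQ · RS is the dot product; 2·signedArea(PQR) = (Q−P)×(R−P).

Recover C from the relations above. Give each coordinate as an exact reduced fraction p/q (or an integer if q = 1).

1. C_x = -54/13  [D, A, C are collinear ∩ BC ⟂ DA]
2. C_y = 101/13  [D, A, C are collinear ∩ BC ⟂ DA]
   → C = (-54/13, 101/13)

C = (-54/13, 101/13)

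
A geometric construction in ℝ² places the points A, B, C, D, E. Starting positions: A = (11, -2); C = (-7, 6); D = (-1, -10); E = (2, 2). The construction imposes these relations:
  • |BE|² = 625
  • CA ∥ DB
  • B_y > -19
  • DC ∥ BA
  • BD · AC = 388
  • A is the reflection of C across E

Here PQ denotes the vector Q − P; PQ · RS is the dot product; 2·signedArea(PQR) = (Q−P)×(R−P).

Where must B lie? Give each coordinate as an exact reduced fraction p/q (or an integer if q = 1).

B = (17, -18)

1. B_x = 17  [DC ∥ BA ∩ CA ∥ DB]
2. B_y = -18  [DC ∥ BA ∩ CA ∥ DB]
   → B = (17, -18)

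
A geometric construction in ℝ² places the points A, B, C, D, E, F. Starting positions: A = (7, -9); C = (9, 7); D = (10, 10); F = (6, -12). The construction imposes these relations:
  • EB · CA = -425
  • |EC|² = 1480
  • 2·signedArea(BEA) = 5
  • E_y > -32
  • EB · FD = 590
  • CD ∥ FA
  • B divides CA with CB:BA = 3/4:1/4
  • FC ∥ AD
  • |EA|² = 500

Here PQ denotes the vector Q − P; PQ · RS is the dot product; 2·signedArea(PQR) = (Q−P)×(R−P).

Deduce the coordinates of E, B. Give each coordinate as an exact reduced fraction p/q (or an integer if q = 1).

1. B_x = 15/2  [B divides CA with CB:BA = 3/4:1/4]
2. B_y = -5  [B divides CA with CB:BA = 3/4:1/4]
   → B = (15/2, -5)
3. E_x = 3  [EB · CA = -425 ∩ 2·signedArea(BEA) = 5]
4. E_y = -31  [EB · CA = -425 ∩ 2·signedArea(BEA) = 5]
   → E = (3, -31)

B = (15/2, -5)
E = (3, -31)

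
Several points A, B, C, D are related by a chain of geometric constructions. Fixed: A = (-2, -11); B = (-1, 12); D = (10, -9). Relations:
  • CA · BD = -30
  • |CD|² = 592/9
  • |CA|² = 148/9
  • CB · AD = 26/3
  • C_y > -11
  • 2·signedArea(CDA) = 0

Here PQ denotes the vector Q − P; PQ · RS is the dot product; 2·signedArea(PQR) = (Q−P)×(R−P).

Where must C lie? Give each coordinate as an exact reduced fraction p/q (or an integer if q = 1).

C = (2, -31/3)

1. C_x = 2  [2·signedArea(CDA) = 0 ∩ CB · AD = 26/3]
2. C_y = -31/3  [2·signedArea(CDA) = 0 ∩ CB · AD = 26/3]
   → C = (2, -31/3)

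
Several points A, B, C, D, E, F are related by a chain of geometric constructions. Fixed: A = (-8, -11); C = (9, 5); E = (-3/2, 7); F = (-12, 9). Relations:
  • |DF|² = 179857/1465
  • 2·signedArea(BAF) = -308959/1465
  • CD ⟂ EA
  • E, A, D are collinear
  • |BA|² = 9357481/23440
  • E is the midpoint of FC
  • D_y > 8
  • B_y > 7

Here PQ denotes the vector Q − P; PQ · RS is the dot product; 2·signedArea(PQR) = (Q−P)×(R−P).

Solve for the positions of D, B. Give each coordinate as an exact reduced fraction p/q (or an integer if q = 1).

1. D_x = -1359/1465  [E, A, D are collinear ∩ CD ⟂ EA]
2. D_y = 12577/1465  [E, A, D are collinear ∩ CD ⟂ EA]
   → D = (-1359/1465, 12577/1465)
3. B_x = -7113/5860  [line -20·x + -4·y + 10099/1465 = 0 ∩ |BA|² = 9357481/23440]
4. B_y = 11416/1465  [line -20·x + -4·y + 10099/1465 = 0 ∩ |BA|² = 9357481/23440]
   → B = (-7113/5860, 11416/1465)

B = (-7113/5860, 11416/1465)
D = (-1359/1465, 12577/1465)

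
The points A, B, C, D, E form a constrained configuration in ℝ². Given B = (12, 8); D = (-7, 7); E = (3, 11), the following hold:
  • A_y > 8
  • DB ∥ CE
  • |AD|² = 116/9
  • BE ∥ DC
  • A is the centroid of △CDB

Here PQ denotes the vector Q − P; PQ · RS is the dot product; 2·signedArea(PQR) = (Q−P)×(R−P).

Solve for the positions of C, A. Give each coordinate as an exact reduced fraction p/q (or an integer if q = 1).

1. C_x = -16  [DB ∥ CE ∩ BE ∥ DC]
2. C_y = 10  [DB ∥ CE ∩ BE ∥ DC]
   → C = (-16, 10)
3. A_x = -11/3  [A is the centroid of △CDB]
4. A_y = 25/3  [A is the centroid of △CDB]
   → A = (-11/3, 25/3)

A = (-11/3, 25/3)
C = (-16, 10)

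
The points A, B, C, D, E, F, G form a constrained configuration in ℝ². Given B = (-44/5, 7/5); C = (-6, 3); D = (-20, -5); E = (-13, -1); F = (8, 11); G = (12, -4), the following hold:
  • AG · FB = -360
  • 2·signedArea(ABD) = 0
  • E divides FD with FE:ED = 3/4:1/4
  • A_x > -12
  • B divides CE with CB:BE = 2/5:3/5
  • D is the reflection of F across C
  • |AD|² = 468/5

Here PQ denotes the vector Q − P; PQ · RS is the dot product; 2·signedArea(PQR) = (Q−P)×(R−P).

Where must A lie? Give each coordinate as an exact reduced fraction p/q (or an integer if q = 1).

A = (-58/5, -1/5)

1. A_x = -58/5  [2·signedArea(ABD) = 0 ∩ AG · FB = -360]
2. A_y = -1/5  [2·signedArea(ABD) = 0 ∩ AG · FB = -360]
   → A = (-58/5, -1/5)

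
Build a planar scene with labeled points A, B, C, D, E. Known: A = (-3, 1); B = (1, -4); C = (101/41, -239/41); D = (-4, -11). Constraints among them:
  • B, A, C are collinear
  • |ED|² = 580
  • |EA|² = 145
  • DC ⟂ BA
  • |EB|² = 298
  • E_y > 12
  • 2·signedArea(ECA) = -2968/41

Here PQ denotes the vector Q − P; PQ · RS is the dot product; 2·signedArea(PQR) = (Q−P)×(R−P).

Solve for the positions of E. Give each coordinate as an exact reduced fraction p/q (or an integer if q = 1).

1. E_x = -2  [line -280/41·x + -224/41·y + 2352/41 = 0 ∩ |EB|² = 298]
2. E_y = 13  [line -280/41·x + -224/41·y + 2352/41 = 0 ∩ |EB|² = 298]
   → E = (-2, 13)

E = (-2, 13)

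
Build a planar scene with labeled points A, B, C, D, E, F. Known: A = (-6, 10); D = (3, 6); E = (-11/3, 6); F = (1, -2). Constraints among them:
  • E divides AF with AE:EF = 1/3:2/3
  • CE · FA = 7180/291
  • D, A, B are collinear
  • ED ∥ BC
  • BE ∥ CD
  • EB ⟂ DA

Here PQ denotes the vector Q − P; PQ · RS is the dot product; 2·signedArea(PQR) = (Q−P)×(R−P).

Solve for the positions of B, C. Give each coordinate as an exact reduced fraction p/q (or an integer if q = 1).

B = (-249/97, 822/97)
C = (1193/291, 822/97)

1. B_x = -249/97  [D, A, B are collinear ∩ EB ⟂ DA]
2. B_y = 822/97  [D, A, B are collinear ∩ EB ⟂ DA]
   → B = (-249/97, 822/97)
3. C_x = 1193/291  [BE ∥ CD ∩ ED ∥ BC]
4. C_y = 822/97  [BE ∥ CD ∩ ED ∥ BC]
   → C = (1193/291, 822/97)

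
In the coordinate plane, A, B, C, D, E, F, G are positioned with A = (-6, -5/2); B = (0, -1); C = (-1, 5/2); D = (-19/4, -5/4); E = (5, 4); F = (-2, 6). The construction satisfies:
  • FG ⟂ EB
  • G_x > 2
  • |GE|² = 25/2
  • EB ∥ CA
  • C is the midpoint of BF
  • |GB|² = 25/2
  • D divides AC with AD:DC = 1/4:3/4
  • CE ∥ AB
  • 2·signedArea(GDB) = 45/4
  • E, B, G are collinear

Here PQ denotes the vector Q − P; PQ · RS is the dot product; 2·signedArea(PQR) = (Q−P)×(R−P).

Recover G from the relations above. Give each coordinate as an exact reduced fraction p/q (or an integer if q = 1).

G = (5/2, 3/2)

1. G_x = 5/2  [E, B, G are collinear ∩ FG ⟂ EB]
2. G_y = 3/2  [E, B, G are collinear ∩ FG ⟂ EB]
   → G = (5/2, 3/2)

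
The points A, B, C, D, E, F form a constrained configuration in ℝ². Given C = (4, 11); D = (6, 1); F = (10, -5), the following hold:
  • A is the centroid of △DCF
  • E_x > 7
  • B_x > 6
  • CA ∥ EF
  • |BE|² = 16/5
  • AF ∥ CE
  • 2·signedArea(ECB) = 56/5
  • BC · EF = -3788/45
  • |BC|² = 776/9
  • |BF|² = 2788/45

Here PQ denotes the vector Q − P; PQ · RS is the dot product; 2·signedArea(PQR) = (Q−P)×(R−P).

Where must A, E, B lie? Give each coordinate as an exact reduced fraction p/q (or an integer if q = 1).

A = (20/3, 7/3)
B = (98/15, 31/15)
E = (22/3, 11/3)

1. A_x = 20/3  [A is the centroid of △DCF]
2. A_y = 7/3  [A is the centroid of △DCF]
   → A = (20/3, 7/3)
3. E_x = 22/3  [CA ∥ EF ∩ AF ∥ CE]
4. E_y = 11/3  [CA ∥ EF ∩ AF ∥ CE]
   → E = (22/3, 11/3)
5. B_x = 98/15  [BC · EF = -3788/45 ∩ 2·signedArea(ECB) = 56/5]
6. B_y = 31/15  [BC · EF = -3788/45 ∩ 2·signedArea(ECB) = 56/5]
   → B = (98/15, 31/15)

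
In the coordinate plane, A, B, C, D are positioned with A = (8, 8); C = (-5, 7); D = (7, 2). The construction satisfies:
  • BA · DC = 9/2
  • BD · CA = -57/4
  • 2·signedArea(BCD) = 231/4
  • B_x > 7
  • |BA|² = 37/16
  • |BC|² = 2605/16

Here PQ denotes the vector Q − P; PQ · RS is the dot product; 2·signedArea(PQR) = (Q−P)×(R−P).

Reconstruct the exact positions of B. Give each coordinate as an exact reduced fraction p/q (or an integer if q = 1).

1. B_x = 31/4  [BD · CA = -57/4 ∩ BA · DC = 9/2]
2. B_y = 13/2  [BD · CA = -57/4 ∩ BA · DC = 9/2]
   → B = (31/4, 13/2)

B = (31/4, 13/2)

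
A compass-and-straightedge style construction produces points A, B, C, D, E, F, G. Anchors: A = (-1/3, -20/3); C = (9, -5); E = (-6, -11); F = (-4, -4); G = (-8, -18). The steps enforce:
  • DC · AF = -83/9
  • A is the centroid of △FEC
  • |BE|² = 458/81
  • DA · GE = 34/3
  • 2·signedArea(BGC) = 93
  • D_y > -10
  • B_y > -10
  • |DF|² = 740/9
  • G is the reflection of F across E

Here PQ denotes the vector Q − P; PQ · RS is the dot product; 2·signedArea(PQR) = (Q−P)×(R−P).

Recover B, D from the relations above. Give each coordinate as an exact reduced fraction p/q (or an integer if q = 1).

B = (-37/9, -86/9)
D = (10/3, -28/3)

1. B_x = -37/9  [line -13·x + 17·y + 109 = 0 ∩ |BE|² = 458/81]
2. B_y = -86/9  [line -13·x + 17·y + 109 = 0 ∩ |BE|² = 458/81]
   → B = (-37/9, -86/9)
3. D_x = 10/3  [DA · GE = 34/3 ∩ DC · AF = -83/9]
4. D_y = -28/3  [DA · GE = 34/3 ∩ DC · AF = -83/9]
   → D = (10/3, -28/3)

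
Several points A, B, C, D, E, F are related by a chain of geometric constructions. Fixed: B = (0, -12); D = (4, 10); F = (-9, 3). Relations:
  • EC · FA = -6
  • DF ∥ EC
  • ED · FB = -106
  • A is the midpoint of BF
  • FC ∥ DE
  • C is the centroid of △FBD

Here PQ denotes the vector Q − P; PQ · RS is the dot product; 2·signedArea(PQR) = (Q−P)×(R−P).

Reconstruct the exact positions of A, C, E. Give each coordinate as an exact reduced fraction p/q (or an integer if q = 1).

A = (-9/2, -9/2)
C = (-5/3, 1/3)
E = (34/3, 22/3)

1. A_x = -9/2  [A is the midpoint of BF]
2. A_y = -9/2  [A is the midpoint of BF]
   → A = (-9/2, -9/2)
3. C_x = -5/3  [C is the centroid of △FBD]
4. C_y = 1/3  [C is the centroid of △FBD]
   → C = (-5/3, 1/3)
5. E_x = 34/3  [DF ∥ EC ∩ FC ∥ DE]
6. E_y = 22/3  [DF ∥ EC ∩ FC ∥ DE]
   → E = (34/3, 22/3)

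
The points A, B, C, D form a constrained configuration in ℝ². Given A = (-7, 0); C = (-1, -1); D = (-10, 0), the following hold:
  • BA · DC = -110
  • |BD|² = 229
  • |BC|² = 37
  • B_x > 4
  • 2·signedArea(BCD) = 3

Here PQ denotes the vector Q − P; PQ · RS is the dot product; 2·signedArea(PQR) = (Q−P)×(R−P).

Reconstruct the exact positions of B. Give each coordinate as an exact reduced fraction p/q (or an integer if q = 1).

B = (5, -2)

1. B_x = 5  [2·signedArea(BCD) = 3 ∩ BA · DC = -110]
2. B_y = -2  [2·signedArea(BCD) = 3 ∩ BA · DC = -110]
   → B = (5, -2)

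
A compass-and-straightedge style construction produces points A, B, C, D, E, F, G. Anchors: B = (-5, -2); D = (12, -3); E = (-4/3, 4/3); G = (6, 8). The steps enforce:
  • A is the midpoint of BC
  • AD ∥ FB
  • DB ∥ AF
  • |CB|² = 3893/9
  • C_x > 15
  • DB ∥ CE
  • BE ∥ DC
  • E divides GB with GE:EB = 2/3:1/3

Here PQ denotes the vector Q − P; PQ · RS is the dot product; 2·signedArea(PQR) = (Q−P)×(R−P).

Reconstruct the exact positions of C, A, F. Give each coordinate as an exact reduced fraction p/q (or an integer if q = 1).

A = (16/3, -5/6)
C = (47/3, 1/3)
F = (-35/3, 1/6)

1. C_x = 47/3  [DB ∥ CE ∩ BE ∥ DC]
2. C_y = 1/3  [DB ∥ CE ∩ BE ∥ DC]
   → C = (47/3, 1/3)
3. A_x = 16/3  [A is the midpoint of BC]
4. A_y = -5/6  [A is the midpoint of BC]
   → A = (16/3, -5/6)
5. F_x = -35/3  [AD ∥ FB ∩ DB ∥ AF]
6. F_y = 1/6  [AD ∥ FB ∩ DB ∥ AF]
   → F = (-35/3, 1/6)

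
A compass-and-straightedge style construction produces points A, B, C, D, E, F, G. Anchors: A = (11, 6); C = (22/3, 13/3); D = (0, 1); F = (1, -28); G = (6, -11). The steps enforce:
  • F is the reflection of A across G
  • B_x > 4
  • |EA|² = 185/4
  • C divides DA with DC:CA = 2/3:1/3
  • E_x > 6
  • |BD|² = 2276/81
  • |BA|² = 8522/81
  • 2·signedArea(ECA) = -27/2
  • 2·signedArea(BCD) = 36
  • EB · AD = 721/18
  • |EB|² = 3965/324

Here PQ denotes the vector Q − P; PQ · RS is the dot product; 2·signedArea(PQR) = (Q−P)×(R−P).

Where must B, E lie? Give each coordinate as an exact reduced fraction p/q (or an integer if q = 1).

1. B_x = 40/9  [line 10/3·x + -22/3·y + -86/3 = 0 ∩ |BD|² = 2276/81]
2. B_y = -17/9  [line 10/3·x + -22/3·y + -86/3 = 0 ∩ |BD|² = 2276/81]
   → B = (40/9, -17/9)
3. E_x = 7  [EB · AD = 721/18 ∩ 2·signedArea(ECA) = -27/2]
4. E_y = 1/2  [EB · AD = 721/18 ∩ 2·signedArea(ECA) = -27/2]
   → E = (7, 1/2)

B = (40/9, -17/9)
E = (7, 1/2)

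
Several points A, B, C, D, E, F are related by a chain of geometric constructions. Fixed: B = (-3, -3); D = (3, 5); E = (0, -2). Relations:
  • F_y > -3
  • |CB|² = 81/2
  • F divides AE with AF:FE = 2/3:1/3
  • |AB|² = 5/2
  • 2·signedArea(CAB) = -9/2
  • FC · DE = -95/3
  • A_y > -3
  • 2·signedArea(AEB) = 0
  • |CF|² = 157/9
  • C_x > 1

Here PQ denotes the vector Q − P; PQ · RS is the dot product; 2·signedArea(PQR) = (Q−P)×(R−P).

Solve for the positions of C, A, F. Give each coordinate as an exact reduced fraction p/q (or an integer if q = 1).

A = (-3/2, -5/2)
C = (3/2, 3/2)
F = (-1/2, -13/6)

1. A_x = -3/2  [line 1·x + -3·y + -6 = 0 ∩ |AB|² = 5/2]
2. A_y = -5/2  [line 1·x + -3·y + -6 = 0 ∩ |AB|² = 5/2]
   → A = (-3/2, -5/2)
3. F_x = -1/2  [F divides AE with AF:FE = 2/3:1/3]
4. F_y = -13/6  [F divides AE with AF:FE = 2/3:1/3]
   → F = (-1/2, -13/6)
5. C_x = 3/2  [2·signedArea(CAB) = -9/2 ∩ FC · DE = -95/3]
6. C_y = 3/2  [2·signedArea(CAB) = -9/2 ∩ FC · DE = -95/3]
   → C = (3/2, 3/2)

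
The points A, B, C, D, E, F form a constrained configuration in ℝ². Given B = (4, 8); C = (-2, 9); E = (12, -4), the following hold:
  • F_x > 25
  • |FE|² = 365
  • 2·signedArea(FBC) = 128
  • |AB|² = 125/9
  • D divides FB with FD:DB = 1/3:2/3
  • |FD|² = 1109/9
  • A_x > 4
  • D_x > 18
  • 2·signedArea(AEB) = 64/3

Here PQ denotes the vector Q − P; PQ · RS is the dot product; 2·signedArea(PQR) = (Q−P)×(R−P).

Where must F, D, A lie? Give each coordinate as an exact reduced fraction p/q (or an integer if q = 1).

A = (14/3, 13/3)
D = (56/3, -26/3)
F = (26, -17)

1. F_x = 26  [line -1·x + -6·y + -76 = 0 ∩ |FE|² = 365]
2. F_y = -17  [line -1·x + -6·y + -76 = 0 ∩ |FE|² = 365]
   → F = (26, -17)
3. D_x = 56/3  [D divides FB with FD:DB = 1/3:2/3]
4. D_y = -26/3  [D divides FB with FD:DB = 1/3:2/3]
   → D = (56/3, -26/3)
5. A_x = 14/3  [line -12·x + -8·y + 272/3 = 0 ∩ |AB|² = 125/9]
6. A_y = 13/3  [line -12·x + -8·y + 272/3 = 0 ∩ |AB|² = 125/9]
   → A = (14/3, 13/3)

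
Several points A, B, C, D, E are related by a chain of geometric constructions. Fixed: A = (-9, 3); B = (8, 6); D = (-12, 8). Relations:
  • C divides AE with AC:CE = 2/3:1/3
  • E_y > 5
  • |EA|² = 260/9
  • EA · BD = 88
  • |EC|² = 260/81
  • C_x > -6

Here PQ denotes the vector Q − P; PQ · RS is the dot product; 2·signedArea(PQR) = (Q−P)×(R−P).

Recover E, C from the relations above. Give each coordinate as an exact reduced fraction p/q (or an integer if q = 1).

1. E_x = -13/3  [line 20·x + -2·y + 98 = 0 ∩ |EA|² = 260/9]
2. E_y = 17/3  [line 20·x + -2·y + 98 = 0 ∩ |EA|² = 260/9]
   → E = (-13/3, 17/3)
3. C_x = -53/9  [C divides AE with AC:CE = 2/3:1/3]
4. C_y = 43/9  [C divides AE with AC:CE = 2/3:1/3]
   → C = (-53/9, 43/9)

C = (-53/9, 43/9)
E = (-13/3, 17/3)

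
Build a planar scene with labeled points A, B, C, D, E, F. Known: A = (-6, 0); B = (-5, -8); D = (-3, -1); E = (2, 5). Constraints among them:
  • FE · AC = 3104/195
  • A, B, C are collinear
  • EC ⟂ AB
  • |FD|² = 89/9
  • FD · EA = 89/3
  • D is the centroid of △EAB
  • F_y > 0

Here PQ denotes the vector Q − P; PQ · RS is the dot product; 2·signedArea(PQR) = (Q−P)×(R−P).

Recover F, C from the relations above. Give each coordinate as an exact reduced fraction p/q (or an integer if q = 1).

C = (-422/65, 256/65)
F = (-1/3, 2/3)

1. F_x = -1/3  [line 8·x + 5·y + -2/3 = 0 ∩ |FD|² = 89/9]
2. F_y = 2/3  [line 8·x + 5·y + -2/3 = 0 ∩ |FD|² = 89/9]
   → F = (-1/3, 2/3)
3. C_x = -422/65  [FE · AC = 3104/195 ∩ A, B, C are collinear]
4. C_y = 256/65  [FE · AC = 3104/195 ∩ A, B, C are collinear]
   → C = (-422/65, 256/65)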